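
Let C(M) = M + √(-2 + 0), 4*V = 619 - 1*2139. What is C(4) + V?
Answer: -376 + I*√2 ≈ -376.0 + 1.4142*I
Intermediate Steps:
V = -380 (V = (619 - 1*2139)/4 = (619 - 2139)/4 = (¼)*(-1520) = -380)
C(M) = M + I*√2 (C(M) = M + √(-2) = M + I*√2)
C(4) + V = (4 + I*√2) - 380 = -376 + I*√2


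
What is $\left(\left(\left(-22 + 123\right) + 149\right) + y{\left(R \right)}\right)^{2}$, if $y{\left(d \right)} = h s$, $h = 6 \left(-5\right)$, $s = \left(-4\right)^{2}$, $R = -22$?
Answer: $52900$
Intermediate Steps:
$s = 16$
$h = -30$
$y{\left(d \right)} = -480$ ($y{\left(d \right)} = \left(-30\right) 16 = -480$)
$\left(\left(\left(-22 + 123\right) + 149\right) + y{\left(R \right)}\right)^{2} = \left(\left(\left(-22 + 123\right) + 149\right) - 480\right)^{2} = \left(\left(101 + 149\right) - 480\right)^{2} = \left(250 - 480\right)^{2} = \left(-230\right)^{2} = 52900$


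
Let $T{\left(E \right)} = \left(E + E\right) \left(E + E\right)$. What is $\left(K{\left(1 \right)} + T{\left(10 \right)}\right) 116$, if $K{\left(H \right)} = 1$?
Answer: $46516$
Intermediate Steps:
$T{\left(E \right)} = 4 E^{2}$ ($T{\left(E \right)} = 2 E 2 E = 4 E^{2}$)
$\left(K{\left(1 \right)} + T{\left(10 \right)}\right) 116 = \left(1 + 4 \cdot 10^{2}\right) 116 = \left(1 + 4 \cdot 100\right) 116 = \left(1 + 400\right) 116 = 401 \cdot 116 = 46516$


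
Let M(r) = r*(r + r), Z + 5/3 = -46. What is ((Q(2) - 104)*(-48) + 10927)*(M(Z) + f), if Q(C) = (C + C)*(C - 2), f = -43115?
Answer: -5526073903/9 ≈ -6.1401e+8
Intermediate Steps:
Z = -143/3 (Z = -5/3 - 46 = -143/3 ≈ -47.667)
Q(C) = 2*C*(-2 + C) (Q(C) = (2*C)*(-2 + C) = 2*C*(-2 + C))
M(r) = 2*r**2 (M(r) = r*(2*r) = 2*r**2)
((Q(2) - 104)*(-48) + 10927)*(M(Z) + f) = ((2*2*(-2 + 2) - 104)*(-48) + 10927)*(2*(-143/3)**2 - 43115) = ((2*2*0 - 104)*(-48) + 10927)*(2*(20449/9) - 43115) = ((0 - 104)*(-48) + 10927)*(40898/9 - 43115) = (-104*(-48) + 10927)*(-347137/9) = (4992 + 10927)*(-347137/9) = 15919*(-347137/9) = -5526073903/9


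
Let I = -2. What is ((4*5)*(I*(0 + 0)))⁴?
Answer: 0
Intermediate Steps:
((4*5)*(I*(0 + 0)))⁴ = ((4*5)*(-2*(0 + 0)))⁴ = (20*(-2*0))⁴ = (20*0)⁴ = 0⁴ = 0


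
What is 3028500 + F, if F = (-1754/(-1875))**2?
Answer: 10647073389016/3515625 ≈ 3.0285e+6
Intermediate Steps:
F = 3076516/3515625 (F = (-1754*(-1/1875))**2 = (1754/1875)**2 = 3076516/3515625 ≈ 0.87510)
3028500 + F = 3028500 + 3076516/3515625 = 10647073389016/3515625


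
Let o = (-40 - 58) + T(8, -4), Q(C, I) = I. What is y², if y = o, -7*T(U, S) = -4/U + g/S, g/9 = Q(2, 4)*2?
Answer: 1782225/196 ≈ 9093.0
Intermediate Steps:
g = 72 (g = 9*(4*2) = 9*8 = 72)
T(U, S) = -72/(7*S) + 4/(7*U) (T(U, S) = -(-4/U + 72/S)/7 = -72/(7*S) + 4/(7*U))
o = -1335/14 (o = (-40 - 58) + (-72/7/(-4) + (4/7)/8) = -98 + (-72/7*(-¼) + (4/7)*(⅛)) = -98 + (18/7 + 1/14) = -98 + 37/14 = -1335/14 ≈ -95.357)
y = -1335/14 ≈ -95.357
y² = (-1335/14)² = 1782225/196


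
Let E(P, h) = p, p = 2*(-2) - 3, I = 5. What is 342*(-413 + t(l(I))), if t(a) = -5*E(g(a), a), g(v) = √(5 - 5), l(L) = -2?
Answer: -129276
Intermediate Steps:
g(v) = 0 (g(v) = √0 = 0)
p = -7 (p = -4 - 3 = -7)
E(P, h) = -7
t(a) = 35 (t(a) = -5*(-7) = 35)
342*(-413 + t(l(I))) = 342*(-413 + 35) = 342*(-378) = -129276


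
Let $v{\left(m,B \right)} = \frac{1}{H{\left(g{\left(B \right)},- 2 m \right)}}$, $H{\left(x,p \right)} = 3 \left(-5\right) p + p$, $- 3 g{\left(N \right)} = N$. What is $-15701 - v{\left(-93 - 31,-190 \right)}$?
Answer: $- \frac{54513871}{3472} \approx -15701.0$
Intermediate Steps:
$g{\left(N \right)} = - \frac{N}{3}$
$H{\left(x,p \right)} = - 14 p$ ($H{\left(x,p \right)} = - 15 p + p = - 14 p$)
$v{\left(m,B \right)} = \frac{1}{28 m}$ ($v{\left(m,B \right)} = \frac{1}{\left(-14\right) \left(- 2 m\right)} = \frac{1}{28 m}$)
$-15701 - v{\left(-93 - 31,-190 \right)} = -15701 - \frac{1}{28 \left(-93 - 31\right)} = -15701 - \frac{1}{28 \left(-124\right)} = -15701 - \frac{1}{28} \left(- \frac{1}{124}\right) = -15701 - - \frac{1}{3472} = -15701 + \frac{1}{3472} = - \frac{54513871}{3472}$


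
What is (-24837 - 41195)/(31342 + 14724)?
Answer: -33016/23033 ≈ -1.4334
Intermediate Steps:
(-24837 - 41195)/(31342 + 14724) = -66032/46066 = -66032*1/46066 = -33016/23033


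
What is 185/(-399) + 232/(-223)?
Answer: -133823/88977 ≈ -1.5040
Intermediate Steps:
185/(-399) + 232/(-223) = 185*(-1/399) + 232*(-1/223) = -185/399 - 232/223 = -133823/88977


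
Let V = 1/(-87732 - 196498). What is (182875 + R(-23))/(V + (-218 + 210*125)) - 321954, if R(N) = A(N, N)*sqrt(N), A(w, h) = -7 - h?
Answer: -2382109929570236/7399075359 + 4547680*I*sqrt(23)/7399075359 ≈ -3.2195e+5 + 0.0029477*I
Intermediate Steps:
R(N) = sqrt(N)*(-7 - N) (R(N) = (-7 - N)*sqrt(N) = sqrt(N)*(-7 - N))
V = -1/284230 (V = 1/(-284230) = -1/284230 ≈ -3.5183e-6)
(182875 + R(-23))/(V + (-218 + 210*125)) - 321954 = (182875 + sqrt(-23)*(-7 - 1*(-23)))/(-1/284230 + (-218 + 210*125)) - 321954 = (182875 + (I*sqrt(23))*(-7 + 23))/(-1/284230 + (-218 + 26250)) - 321954 = (182875 + (I*sqrt(23))*16)/(-1/284230 + 26032) - 321954 = (182875 + 16*I*sqrt(23))/(7399075359/284230) - 321954 = (182875 + 16*I*sqrt(23))*(284230/7399075359) - 321954 = (51978561250/7399075359 + 4547680*I*sqrt(23)/7399075359) - 321954 = -2382109929570236/7399075359 + 4547680*I*sqrt(23)/7399075359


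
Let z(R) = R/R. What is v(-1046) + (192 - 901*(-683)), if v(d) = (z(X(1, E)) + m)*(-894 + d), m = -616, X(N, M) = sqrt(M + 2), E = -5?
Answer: 1808675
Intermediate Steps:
X(N, M) = sqrt(2 + M)
z(R) = 1
v(d) = 549810 - 615*d (v(d) = (1 - 616)*(-894 + d) = -615*(-894 + d) = 549810 - 615*d)
v(-1046) + (192 - 901*(-683)) = (549810 - 615*(-1046)) + (192 - 901*(-683)) = (549810 + 643290) + (192 + 615383) = 1193100 + 615575 = 1808675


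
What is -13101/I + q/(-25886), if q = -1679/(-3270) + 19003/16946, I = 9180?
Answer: -52203673661789/36578010648060 ≈ -1.4272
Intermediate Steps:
q = 22648036/13853355 (q = -1679*(-1/3270) + 19003*(1/16946) = 1679/3270 + 19003/16946 = 22648036/13853355 ≈ 1.6348)
-13101/I + q/(-25886) = -13101/9180 + (22648036/13853355)/(-25886) = -13101*1/9180 + (22648036/13853355)*(-1/25886) = -4367/3060 - 11324018/179303973765 = -52203673661789/36578010648060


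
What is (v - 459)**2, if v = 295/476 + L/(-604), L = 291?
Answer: 67984840165264/322884961 ≈ 2.1055e+5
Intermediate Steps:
v = 2479/17969 (v = 295/476 + 291/(-604) = 295*(1/476) + 291*(-1/604) = 295/476 - 291/604 = 2479/17969 ≈ 0.13796)
(v - 459)**2 = (2479/17969 - 459)**2 = (-8245292/17969)**2 = 67984840165264/322884961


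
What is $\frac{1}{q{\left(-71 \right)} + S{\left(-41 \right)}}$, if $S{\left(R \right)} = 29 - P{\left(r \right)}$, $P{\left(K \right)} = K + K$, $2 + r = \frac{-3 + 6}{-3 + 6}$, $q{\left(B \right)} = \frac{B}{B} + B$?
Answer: $- \frac{1}{39} \approx -0.025641$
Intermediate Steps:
$q{\left(B \right)} = 1 + B$
$r = -1$ ($r = -2 + \frac{-3 + 6}{-3 + 6} = -2 + \frac{3}{3} = -2 + 3 \cdot \frac{1}{3} = -2 + 1 = -1$)
$P{\left(K \right)} = 2 K$
$S{\left(R \right)} = 31$ ($S{\left(R \right)} = 29 - 2 \left(-1\right) = 29 - -2 = 29 + 2 = 31$)
$\frac{1}{q{\left(-71 \right)} + S{\left(-41 \right)}} = \frac{1}{\left(1 - 71\right) + 31} = \frac{1}{-70 + 31} = \frac{1}{-39} = - \frac{1}{39}$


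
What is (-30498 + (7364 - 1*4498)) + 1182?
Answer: -26450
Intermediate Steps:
(-30498 + (7364 - 1*4498)) + 1182 = (-30498 + (7364 - 4498)) + 1182 = (-30498 + 2866) + 1182 = -27632 + 1182 = -26450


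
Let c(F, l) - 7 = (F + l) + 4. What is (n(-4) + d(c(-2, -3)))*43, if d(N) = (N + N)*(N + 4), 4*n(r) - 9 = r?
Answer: 20855/4 ≈ 5213.8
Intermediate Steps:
n(r) = 9/4 + r/4
c(F, l) = 11 + F + l (c(F, l) = 7 + ((F + l) + 4) = 7 + (4 + F + l) = 11 + F + l)
d(N) = 2*N*(4 + N) (d(N) = (2*N)*(4 + N) = 2*N*(4 + N))
(n(-4) + d(c(-2, -3)))*43 = ((9/4 + (¼)*(-4)) + 2*(11 - 2 - 3)*(4 + (11 - 2 - 3)))*43 = ((9/4 - 1) + 2*6*(4 + 6))*43 = (5/4 + 2*6*10)*43 = (5/4 + 120)*43 = (485/4)*43 = 20855/4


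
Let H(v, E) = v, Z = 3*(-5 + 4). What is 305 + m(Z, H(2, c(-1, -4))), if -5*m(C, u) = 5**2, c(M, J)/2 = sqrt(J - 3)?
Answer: 300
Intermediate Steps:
c(M, J) = 2*sqrt(-3 + J) (c(M, J) = 2*sqrt(J - 3) = 2*sqrt(-3 + J))
Z = -3 (Z = 3*(-1) = -3)
m(C, u) = -5 (m(C, u) = -1/5*5**2 = -1/5*25 = -5)
305 + m(Z, H(2, c(-1, -4))) = 305 - 5 = 300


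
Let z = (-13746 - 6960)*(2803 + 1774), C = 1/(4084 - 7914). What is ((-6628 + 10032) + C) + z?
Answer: -362961279141/3830 ≈ -9.4768e+7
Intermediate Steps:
C = -1/3830 (C = 1/(-3830) = -1/3830 ≈ -0.00026110)
z = -94771362 (z = -20706*4577 = -94771362)
((-6628 + 10032) + C) + z = ((-6628 + 10032) - 1/3830) - 94771362 = (3404 - 1/3830) - 94771362 = 13037319/3830 - 94771362 = -362961279141/3830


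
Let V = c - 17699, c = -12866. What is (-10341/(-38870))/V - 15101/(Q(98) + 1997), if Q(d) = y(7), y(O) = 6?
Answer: -17940938179573/2379687284650 ≈ -7.5392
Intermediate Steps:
Q(d) = 6
V = -30565 (V = -12866 - 17699 = -30565)
(-10341/(-38870))/V - 15101/(Q(98) + 1997) = -10341/(-38870)/(-30565) - 15101/(6 + 1997) = -10341*(-1/38870)*(-1/30565) - 15101/2003 = (10341/38870)*(-1/30565) - 15101*1/2003 = -10341/1188061550 - 15101/2003 = -17940938179573/2379687284650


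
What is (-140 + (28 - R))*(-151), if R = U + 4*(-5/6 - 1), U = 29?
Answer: 60551/3 ≈ 20184.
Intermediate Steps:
R = 65/3 (R = 29 + 4*(-5/6 - 1) = 29 + 4*(-11/6) = 29 - 22/3 = 65/3 ≈ 21.667)
(-140 + (28 - R))*(-151) = (-140 + (28 - 1*65/3))*(-151) = (-140 + (28 - 65/3))*(-151) = (-140 + 19/3)*(-151) = -401/3*(-151) = 60551/3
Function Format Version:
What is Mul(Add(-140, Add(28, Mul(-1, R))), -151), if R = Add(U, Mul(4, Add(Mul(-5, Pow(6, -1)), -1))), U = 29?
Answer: Rational(60551, 3) ≈ 20184.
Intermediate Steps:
R = Rational(65, 3) (R = Add(29, Mul(4, Add(Mul(-5, Pow(6, -1)), -1))) = Add(29, Mul(4, Add(Mul(-5, Rational(1, 6)), -1))) = Add(29, Mul(4, Add(Rational(-5, 6), -1))) = Add(29, Mul(4, Rational(-11, 6))) = Add(29, Rational(-22, 3)) = Rational(65, 3) ≈ 21.667)
Mul(Add(-140, Add(28, Mul(-1, R))), -151) = Mul(Add(-140, Add(28, Mul(-1, Rational(65, 3)))), -151) = Mul(Add(-140, Add(28, Rational(-65, 3))), -151) = Mul(Add(-140, Rational(19, 3)), -151) = Mul(Rational(-401, 3), -151) = Rational(60551, 3)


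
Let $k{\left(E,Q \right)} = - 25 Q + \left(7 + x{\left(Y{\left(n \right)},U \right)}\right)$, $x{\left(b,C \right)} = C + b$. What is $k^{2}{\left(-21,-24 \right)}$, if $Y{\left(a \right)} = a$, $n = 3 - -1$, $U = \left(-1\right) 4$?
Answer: $368449$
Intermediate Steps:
$U = -4$
$n = 4$ ($n = 3 + 1 = 4$)
$k{\left(E,Q \right)} = 7 - 25 Q$ ($k{\left(E,Q \right)} = - 25 Q + \left(7 + \left(-4 + 4\right)\right) = - 25 Q + \left(7 + 0\right) = - 25 Q + 7 = 7 - 25 Q$)
$k^{2}{\left(-21,-24 \right)} = \left(7 - -600\right)^{2} = \left(7 + 600\right)^{2} = 607^{2} = 368449$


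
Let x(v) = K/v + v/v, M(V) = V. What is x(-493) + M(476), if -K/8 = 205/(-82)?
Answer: 235141/493 ≈ 476.96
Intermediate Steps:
K = 20 (K = -1640/(-82) = -1640*(-1)/82 = -8*(-5/2) = 20)
x(v) = 1 + 20/v (x(v) = 20/v + v/v = 20/v + 1 = 1 + 20/v)
x(-493) + M(476) = (20 - 493)/(-493) + 476 = -1/493*(-473) + 476 = 473/493 + 476 = 235141/493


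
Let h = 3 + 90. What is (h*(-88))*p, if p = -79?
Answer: 646536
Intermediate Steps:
h = 93
(h*(-88))*p = (93*(-88))*(-79) = -8184*(-79) = 646536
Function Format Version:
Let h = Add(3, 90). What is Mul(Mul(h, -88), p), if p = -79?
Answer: 646536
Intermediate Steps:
h = 93
Mul(Mul(h, -88), p) = Mul(Mul(93, -88), -79) = Mul(-8184, -79) = 646536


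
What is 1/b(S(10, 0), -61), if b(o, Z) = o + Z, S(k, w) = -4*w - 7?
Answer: -1/68 ≈ -0.014706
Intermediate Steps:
S(k, w) = -7 - 4*w
b(o, Z) = Z + o
1/b(S(10, 0), -61) = 1/(-61 + (-7 - 4*0)) = 1/(-61 + (-7 + 0)) = 1/(-61 - 7) = 1/(-68) = -1/68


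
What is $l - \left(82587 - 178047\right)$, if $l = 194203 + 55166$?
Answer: $344829$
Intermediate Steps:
$l = 249369$
$l - \left(82587 - 178047\right) = 249369 - \left(82587 - 178047\right) = 249369 - -95460 = 249369 + 95460 = 344829$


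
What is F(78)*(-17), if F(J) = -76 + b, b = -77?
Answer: 2601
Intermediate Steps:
F(J) = -153 (F(J) = -76 - 77 = -153)
F(78)*(-17) = -153*(-17) = 2601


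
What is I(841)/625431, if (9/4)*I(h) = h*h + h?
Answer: 2832488/5628879 ≈ 0.50321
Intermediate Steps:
I(h) = 4*h/9 + 4*h**2/9 (I(h) = 4*(h*h + h)/9 = 4*(h**2 + h)/9 = 4*(h + h**2)/9 = 4*h/9 + 4*h**2/9)
I(841)/625431 = ((4/9)*841*(1 + 841))/625431 = ((4/9)*841*842)*(1/625431) = (2832488/9)*(1/625431) = 2832488/5628879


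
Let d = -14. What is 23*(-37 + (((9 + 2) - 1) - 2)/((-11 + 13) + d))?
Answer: -2599/3 ≈ -866.33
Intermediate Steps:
23*(-37 + (((9 + 2) - 1) - 2)/((-11 + 13) + d)) = 23*(-37 + (((9 + 2) - 1) - 2)/((-11 + 13) - 14)) = 23*(-37 + ((11 - 1) - 2)/(2 - 14)) = 23*(-37 + (10 - 2)/(-12)) = 23*(-37 + 8*(-1/12)) = 23*(-37 - ⅔) = 23*(-113/3) = -2599/3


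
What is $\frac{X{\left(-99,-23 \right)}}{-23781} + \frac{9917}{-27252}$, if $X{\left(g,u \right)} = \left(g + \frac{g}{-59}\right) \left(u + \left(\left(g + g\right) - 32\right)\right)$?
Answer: $- \frac{17834674465}{12745569636} \approx -1.3993$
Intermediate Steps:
$X{\left(g,u \right)} = \frac{58 g \left(-32 + u + 2 g\right)}{59}$ ($X{\left(g,u \right)} = \left(g + g \left(- \frac{1}{59}\right)\right) \left(u + \left(2 g - 32\right)\right) = \left(g - \frac{g}{59}\right) \left(u + \left(-32 + 2 g\right)\right) = \frac{58 g}{59} \left(-32 + u + 2 g\right) = \frac{58 g \left(-32 + u + 2 g\right)}{59}$)
$\frac{X{\left(-99,-23 \right)}}{-23781} + \frac{9917}{-27252} = \frac{\frac{58}{59} \left(-99\right) \left(-32 - 23 + 2 \left(-99\right)\right)}{-23781} + \frac{9917}{-27252} = \frac{58}{59} \left(-99\right) \left(-32 - 23 - 198\right) \left(- \frac{1}{23781}\right) + 9917 \left(- \frac{1}{27252}\right) = \frac{58}{59} \left(-99\right) \left(-253\right) \left(- \frac{1}{23781}\right) - \frac{9917}{27252} = \frac{1452726}{59} \left(- \frac{1}{23781}\right) - \frac{9917}{27252} = - \frac{484242}{467693} - \frac{9917}{27252} = - \frac{17834674465}{12745569636}$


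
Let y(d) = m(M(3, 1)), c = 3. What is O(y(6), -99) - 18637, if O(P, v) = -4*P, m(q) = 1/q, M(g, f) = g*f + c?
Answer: -55913/3 ≈ -18638.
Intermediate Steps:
M(g, f) = 3 + f*g (M(g, f) = g*f + 3 = f*g + 3 = 3 + f*g)
m(q) = 1/q
y(d) = ⅙ (y(d) = 1/(3 + 1*3) = 1/(3 + 3) = 1/6 = ⅙)
O(y(6), -99) - 18637 = -4*⅙ - 18637 = -⅔ - 18637 = -55913/3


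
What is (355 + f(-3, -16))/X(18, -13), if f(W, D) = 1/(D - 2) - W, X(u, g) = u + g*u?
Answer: -6443/3888 ≈ -1.6572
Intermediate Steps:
f(W, D) = 1/(-2 + D) - W
(355 + f(-3, -16))/X(18, -13) = (355 + (1 + 2*(-3) - 1*(-16)*(-3))/(-2 - 16))/((18*(1 - 13))) = (355 + (1 - 6 - 48)/(-18))/((18*(-12))) = (355 - 1/18*(-53))/(-216) = -(355 + 53/18)/216 = -1/216*6443/18 = -6443/3888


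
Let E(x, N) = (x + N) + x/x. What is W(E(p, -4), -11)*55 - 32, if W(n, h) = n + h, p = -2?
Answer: -912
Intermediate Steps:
E(x, N) = 1 + N + x (E(x, N) = (N + x) + 1 = 1 + N + x)
W(n, h) = h + n
W(E(p, -4), -11)*55 - 32 = (-11 + (1 - 4 - 2))*55 - 32 = (-11 - 5)*55 - 32 = -16*55 - 32 = -880 - 32 = -912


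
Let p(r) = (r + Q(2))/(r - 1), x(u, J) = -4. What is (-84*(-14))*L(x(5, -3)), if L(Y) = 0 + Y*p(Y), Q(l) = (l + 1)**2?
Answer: 4704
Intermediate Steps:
Q(l) = (1 + l)**2
p(r) = (9 + r)/(-1 + r) (p(r) = (r + (1 + 2)**2)/(r - 1) = (r + 3**2)/(-1 + r) = (r + 9)/(-1 + r) = (9 + r)/(-1 + r))
L(Y) = Y*(9 + Y)/(-1 + Y) (L(Y) = 0 + Y*((9 + Y)/(-1 + Y)) = 0 + Y*(9 + Y)/(-1 + Y) = Y*(9 + Y)/(-1 + Y))
(-84*(-14))*L(x(5, -3)) = (-84*(-14))*(-4*(9 - 4)/(-1 - 4)) = 1176*(-4*5/(-5)) = 1176*(-4*(-1/5)*5) = 1176*4 = 4704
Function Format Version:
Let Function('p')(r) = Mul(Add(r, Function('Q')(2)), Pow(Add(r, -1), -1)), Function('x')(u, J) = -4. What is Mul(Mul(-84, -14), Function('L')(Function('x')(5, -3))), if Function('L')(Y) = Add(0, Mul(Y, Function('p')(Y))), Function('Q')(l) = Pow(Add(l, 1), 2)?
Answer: 4704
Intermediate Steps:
Function('Q')(l) = Pow(Add(1, l), 2)
Function('p')(r) = Mul(Pow(Add(-1, r), -1), Add(9, r)) (Function('p')(r) = Mul(Add(r, Pow(Add(1, 2), 2)), Pow(Add(r, -1), -1)) = Mul(Add(r, Pow(3, 2)), Pow(Add(-1, r), -1)) = Mul(Add(r, 9), Pow(Add(-1, r), -1)) = Mul(Add(9, r), Pow(Add(-1, r), -1)) = Mul(Pow(Add(-1, r), -1), Add(9, r)))
Function('L')(Y) = Mul(Y, Pow(Add(-1, Y), -1), Add(9, Y)) (Function('L')(Y) = Add(0, Mul(Y, Mul(Pow(Add(-1, Y), -1), Add(9, Y)))) = Add(0, Mul(Y, Pow(Add(-1, Y), -1), Add(9, Y))) = Mul(Y, Pow(Add(-1, Y), -1), Add(9, Y)))
Mul(Mul(-84, -14), Function('L')(Function('x')(5, -3))) = Mul(Mul(-84, -14), Mul(-4, Pow(Add(-1, -4), -1), Add(9, -4))) = Mul(1176, Mul(-4, Pow(-5, -1), 5)) = Mul(1176, Mul(-4, Rational(-1, 5), 5)) = Mul(1176, 4) = 4704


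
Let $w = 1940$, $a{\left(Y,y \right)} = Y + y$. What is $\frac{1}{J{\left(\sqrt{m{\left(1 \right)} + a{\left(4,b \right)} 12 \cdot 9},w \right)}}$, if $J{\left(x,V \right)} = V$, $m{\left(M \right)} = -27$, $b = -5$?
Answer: $\frac{1}{1940} \approx 0.00051546$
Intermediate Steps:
$\frac{1}{J{\left(\sqrt{m{\left(1 \right)} + a{\left(4,b \right)} 12 \cdot 9},w \right)}} = \frac{1}{1940}$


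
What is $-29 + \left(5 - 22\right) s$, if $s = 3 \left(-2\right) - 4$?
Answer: $141$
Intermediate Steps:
$s = -10$ ($s = -6 - 4 = -10$)
$-29 + \left(5 - 22\right) s = -29 + \left(5 - 22\right) \left(-10\right) = -29 - -170 = -29 + 170 = 141$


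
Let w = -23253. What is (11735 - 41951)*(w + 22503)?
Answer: 22662000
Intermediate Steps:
(11735 - 41951)*(w + 22503) = (11735 - 41951)*(-23253 + 22503) = -30216*(-750) = 22662000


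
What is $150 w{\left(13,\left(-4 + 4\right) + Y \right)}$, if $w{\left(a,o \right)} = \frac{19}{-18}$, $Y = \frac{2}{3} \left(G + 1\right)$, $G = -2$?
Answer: $- \frac{475}{3} \approx -158.33$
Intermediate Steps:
$Y = - \frac{2}{3}$ ($Y = \frac{2}{3} \left(-2 + 1\right) = 2 \cdot \frac{1}{3} \left(-1\right) = \frac{2}{3} \left(-1\right) = - \frac{2}{3} \approx -0.66667$)
$w{\left(a,o \right)} = - \frac{19}{18}$ ($w{\left(a,o \right)} = 19 \left(- \frac{1}{18}\right) = - \frac{19}{18}$)
$150 w{\left(13,\left(-4 + 4\right) + Y \right)} = 150 \left(- \frac{19}{18}\right) = - \frac{475}{3}$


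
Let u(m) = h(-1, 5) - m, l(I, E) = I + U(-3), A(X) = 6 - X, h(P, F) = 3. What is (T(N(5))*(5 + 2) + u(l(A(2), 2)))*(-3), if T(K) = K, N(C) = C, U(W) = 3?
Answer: -93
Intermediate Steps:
l(I, E) = 3 + I (l(I, E) = I + 3 = 3 + I)
u(m) = 3 - m
(T(N(5))*(5 + 2) + u(l(A(2), 2)))*(-3) = (5*(5 + 2) + (3 - (3 + (6 - 1*2))))*(-3) = (5*7 + (3 - (3 + (6 - 2))))*(-3) = (35 + (3 - (3 + 4)))*(-3) = (35 + (3 - 1*7))*(-3) = (35 + (3 - 7))*(-3) = (35 - 4)*(-3) = 31*(-3) = -93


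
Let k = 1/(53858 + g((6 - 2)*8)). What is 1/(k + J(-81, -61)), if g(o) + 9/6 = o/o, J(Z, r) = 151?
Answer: 107715/16264967 ≈ 0.0066225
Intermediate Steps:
g(o) = -½ (g(o) = -3/2 + o/o = -3/2 + 1 = -½)
k = 2/107715 (k = 1/(53858 - ½) = 1/(107715/2) = 2/107715 ≈ 1.8568e-5)
1/(k + J(-81, -61)) = 1/(2/107715 + 151) = 1/(16264967/107715) = 107715/16264967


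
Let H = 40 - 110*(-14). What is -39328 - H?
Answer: -40908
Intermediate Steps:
H = 1580 (H = 40 + 1540 = 1580)
-39328 - H = -39328 - 1*1580 = -39328 - 1580 = -40908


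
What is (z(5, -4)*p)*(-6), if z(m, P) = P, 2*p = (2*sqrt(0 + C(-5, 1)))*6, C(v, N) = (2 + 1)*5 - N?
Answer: 144*sqrt(14) ≈ 538.80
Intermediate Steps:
C(v, N) = 15 - N (C(v, N) = 3*5 - N = 15 - N)
p = 6*sqrt(14) (p = ((2*sqrt(0 + (15 - 1*1)))*6)/2 = ((2*sqrt(0 + (15 - 1)))*6)/2 = ((2*sqrt(0 + 14))*6)/2 = ((2*sqrt(14))*6)/2 = (12*sqrt(14))/2 = 6*sqrt(14) ≈ 22.450)
(z(5, -4)*p)*(-6) = -24*sqrt(14)*(-6) = 144*sqrt(14)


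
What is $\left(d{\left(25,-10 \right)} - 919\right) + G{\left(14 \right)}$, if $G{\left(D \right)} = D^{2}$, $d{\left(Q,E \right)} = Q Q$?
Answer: $-98$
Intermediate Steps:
$d{\left(Q,E \right)} = Q^{2}$
$\left(d{\left(25,-10 \right)} - 919\right) + G{\left(14 \right)} = \left(25^{2} - 919\right) + 14^{2} = \left(625 - 919\right) + 196 = -294 + 196 = -98$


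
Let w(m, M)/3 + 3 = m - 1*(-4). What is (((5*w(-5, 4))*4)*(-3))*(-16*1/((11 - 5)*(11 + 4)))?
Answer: -128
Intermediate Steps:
w(m, M) = 3 + 3*m (w(m, M) = -9 + 3*(m - 1*(-4)) = -9 + 3*(m + 4) = -9 + 3*(4 + m) = -9 + (12 + 3*m) = 3 + 3*m)
(((5*w(-5, 4))*4)*(-3))*(-16*1/((11 - 5)*(11 + 4))) = (((5*(3 + 3*(-5)))*4)*(-3))*(-16*1/((11 - 5)*(11 + 4))) = (((5*(3 - 15))*4)*(-3))*(-16/(6*15)) = (((5*(-12))*4)*(-3))*(-16/90) = (-60*4*(-3))*(-16*1/90) = -240*(-3)*(-8/45) = 720*(-8/45) = -128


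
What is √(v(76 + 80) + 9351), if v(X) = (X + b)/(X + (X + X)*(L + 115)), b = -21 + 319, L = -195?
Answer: 5*√6392314630/4134 ≈ 96.700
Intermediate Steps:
b = 298
v(X) = -(298 + X)/(159*X) (v(X) = (X + 298)/(X + (X + X)*(-195 + 115)) = (298 + X)/(X + (2*X)*(-80)) = (298 + X)/(X - 160*X) = (298 + X)/((-159*X)) = (298 + X)*(-1/(159*X)) = -(298 + X)/(159*X))
√(v(76 + 80) + 9351) = √((-298 - (76 + 80))/(159*(76 + 80)) + 9351) = √((1/159)*(-298 - 1*156)/156 + 9351) = √((1/159)*(1/156)*(-298 - 156) + 9351) = √((1/159)*(1/156)*(-454) + 9351) = √(-227/12402 + 9351) = √(115970875/12402) = 5*√6392314630/4134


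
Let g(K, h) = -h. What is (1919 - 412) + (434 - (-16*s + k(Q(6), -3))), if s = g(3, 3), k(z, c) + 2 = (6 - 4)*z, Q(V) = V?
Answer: 1883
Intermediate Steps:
k(z, c) = -2 + 2*z (k(z, c) = -2 + (6 - 4)*z = -2 + 2*z)
s = -3 (s = -1*3 = -3)
(1919 - 412) + (434 - (-16*s + k(Q(6), -3))) = (1919 - 412) + (434 - (-16*(-3) + (-2 + 2*6))) = 1507 + (434 - (48 + (-2 + 12))) = 1507 + (434 - (48 + 10)) = 1507 + (434 - 1*58) = 1507 + (434 - 58) = 1507 + 376 = 1883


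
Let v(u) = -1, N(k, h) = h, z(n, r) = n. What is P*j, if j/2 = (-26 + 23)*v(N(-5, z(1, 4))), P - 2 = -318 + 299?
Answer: -102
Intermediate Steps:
P = -17 (P = 2 + (-318 + 299) = 2 - 19 = -17)
j = 6 (j = 2*((-26 + 23)*(-1)) = 2*(-3*(-1)) = 2*3 = 6)
P*j = -17*6 = -102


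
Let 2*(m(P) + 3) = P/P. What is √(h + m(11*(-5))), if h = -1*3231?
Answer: I*√12934/2 ≈ 56.864*I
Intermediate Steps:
m(P) = -5/2 (m(P) = -3 + (P/P)/2 = -3 + (½)*1 = -3 + ½ = -5/2)
h = -3231
√(h + m(11*(-5))) = √(-3231 - 5/2) = √(-6467/2) = I*√12934/2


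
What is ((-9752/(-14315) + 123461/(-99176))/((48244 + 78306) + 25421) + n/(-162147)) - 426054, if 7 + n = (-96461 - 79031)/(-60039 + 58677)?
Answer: -483348132141678514249140001/1134476219645737741080 ≈ -4.2605e+5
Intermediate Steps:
n = 82979/681 (n = -7 + (-96461 - 79031)/(-60039 + 58677) = -7 - 175492/(-1362) = -7 - 175492*(-1/1362) = -7 + 87746/681 = 82979/681 ≈ 121.85)
((-9752/(-14315) + 123461/(-99176))/((48244 + 78306) + 25421) + n/(-162147)) - 426054 = ((-9752/(-14315) + 123461/(-99176))/((48244 + 78306) + 25421) + (82979/681)/(-162147)) - 426054 = ((-9752*(-1/14315) + 123461*(-1/99176))/(126550 + 25421) + (82979/681)*(-1/162147)) - 426054 = ((9752/14315 - 123461/99176)/151971 - 82979/110422107) - 426054 = (-114311409/202814920*1/151971 - 82979/110422107) - 426054 = (-38103803/10273995402440 - 82979/110422107) - 426054 = -856733366711041681/1134476219645737741080 - 426054 = -483348132141678514249140001/1134476219645737741080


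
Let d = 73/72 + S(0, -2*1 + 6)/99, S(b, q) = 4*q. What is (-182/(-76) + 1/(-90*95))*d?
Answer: 501613/178200 ≈ 2.8149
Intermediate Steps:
d = 931/792 (d = 73/72 + (4*(-2*1 + 6))/99 = 73*(1/72) + (4*(-2 + 6))*(1/99) = 73/72 + (4*4)*(1/99) = 73/72 + 16*(1/99) = 73/72 + 16/99 = 931/792 ≈ 1.1755)
(-182/(-76) + 1/(-90*95))*d = (-182/(-76) + 1/(-90*95))*(931/792) = (-182*(-1/76) - 1/90*1/95)*(931/792) = (91/38 - 1/8550)*(931/792) = (10237/4275)*(931/792) = 501613/178200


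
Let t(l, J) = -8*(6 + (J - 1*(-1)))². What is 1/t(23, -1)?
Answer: -1/288 ≈ -0.0034722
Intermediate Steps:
t(l, J) = -8*(7 + J)² (t(l, J) = -8*(6 + (J + 1))² = -8*(6 + (1 + J))² = -8*(7 + J)²)
1/t(23, -1) = 1/(-8*(7 - 1)²) = 1/(-8*6²) = 1/(-8*36) = 1/(-288) = -1/288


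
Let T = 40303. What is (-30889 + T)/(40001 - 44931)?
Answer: -4707/2465 ≈ -1.9095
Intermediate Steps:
(-30889 + T)/(40001 - 44931) = (-30889 + 40303)/(40001 - 44931) = 9414/(-4930) = 9414*(-1/4930) = -4707/2465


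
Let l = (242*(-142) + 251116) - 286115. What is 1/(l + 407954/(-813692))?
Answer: -406846/28220263075 ≈ -1.4417e-5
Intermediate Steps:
l = -69363 (l = (-34364 + 251116) - 286115 = 216752 - 286115 = -69363)
1/(l + 407954/(-813692)) = 1/(-69363 + 407954/(-813692)) = 1/(-69363 + 407954*(-1/813692)) = 1/(-69363 - 203977/406846) = 1/(-28220263075/406846) = -406846/28220263075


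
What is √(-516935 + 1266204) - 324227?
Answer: -324227 + √749269 ≈ -3.2336e+5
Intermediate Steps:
√(-516935 + 1266204) - 324227 = √749269 - 324227 = -324227 + √749269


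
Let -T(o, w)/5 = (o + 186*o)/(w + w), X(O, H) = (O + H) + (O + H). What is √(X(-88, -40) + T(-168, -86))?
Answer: I*√2161954/43 ≈ 34.194*I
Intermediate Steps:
X(O, H) = 2*H + 2*O (X(O, H) = (H + O) + (H + O) = 2*H + 2*O)
T(o, w) = -935*o/(2*w) (T(o, w) = -5*(o + 186*o)/(w + w) = -5*187*o/(2*w) = -5*187*o*1/(2*w) = -935*o/(2*w))
√(X(-88, -40) + T(-168, -86)) = √((2*(-40) + 2*(-88)) - 935/2*(-168)/(-86)) = √((-80 - 176) - 935/2*(-168)*(-1/86)) = √(-256 - 39270/43) = √(-50278/43) = I*√2161954/43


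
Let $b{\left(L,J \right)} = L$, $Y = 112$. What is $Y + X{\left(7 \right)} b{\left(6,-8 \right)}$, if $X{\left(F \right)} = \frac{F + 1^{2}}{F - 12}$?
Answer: $\frac{512}{5} \approx 102.4$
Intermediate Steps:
$X{\left(F \right)} = \frac{1 + F}{-12 + F}$ ($X{\left(F \right)} = \frac{F + 1}{-12 + F} = \frac{1 + F}{-12 + F}$)
$Y + X{\left(7 \right)} b{\left(6,-8 \right)} = 112 + \frac{1 + 7}{-12 + 7} \cdot 6 = 112 + \frac{1}{-5} \cdot 8 \cdot 6 = 112 + \left(- \frac{1}{5}\right) 8 \cdot 6 = 112 - \frac{48}{5} = \frac{512}{5}$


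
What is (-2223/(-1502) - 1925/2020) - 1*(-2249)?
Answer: 682515507/303404 ≈ 2249.5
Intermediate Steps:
(-2223/(-1502) - 1925/2020) - 1*(-2249) = (-2223*(-1/1502) - 1925*1/2020) + 2249 = (2223/1502 - 385/404) + 2249 = 159911/303404 + 2249 = 682515507/303404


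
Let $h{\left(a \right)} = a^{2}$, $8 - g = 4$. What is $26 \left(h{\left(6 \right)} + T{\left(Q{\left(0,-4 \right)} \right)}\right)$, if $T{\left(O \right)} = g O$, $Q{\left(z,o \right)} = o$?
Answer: $520$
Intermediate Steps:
$g = 4$ ($g = 8 - 4 = 4$)
$T{\left(O \right)} = 4 O$
$26 \left(h{\left(6 \right)} + T{\left(Q{\left(0,-4 \right)} \right)}\right) = 26 \left(6^{2} + 4 \left(-4\right)\right) = 26 \left(36 - 16\right) = 26 \cdot 20 = 520$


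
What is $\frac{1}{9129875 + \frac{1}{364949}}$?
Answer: $\frac{364949}{3331938751376} \approx 1.0953 \cdot 10^{-7}$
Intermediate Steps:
$\frac{1}{9129875 + \frac{1}{364949}} = \frac{1}{\frac{3331938751376}{364949}} = \frac{364949}{3331938751376}$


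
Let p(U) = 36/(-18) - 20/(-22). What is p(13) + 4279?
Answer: 47057/11 ≈ 4277.9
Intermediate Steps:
p(U) = -12/11 (p(U) = 36*(-1/18) - 20*(-1/22) = -2 + 10/11 = -12/11)
p(13) + 4279 = -12/11 + 4279 = 47057/11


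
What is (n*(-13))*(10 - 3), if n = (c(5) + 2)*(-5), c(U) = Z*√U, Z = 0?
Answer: 910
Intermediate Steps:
c(U) = 0 (c(U) = 0*√U = 0)
n = -10 (n = (0 + 2)*(-5) = 2*(-5) = -10)
(n*(-13))*(10 - 3) = (-10*(-13))*(10 - 3) = 130*7 = 910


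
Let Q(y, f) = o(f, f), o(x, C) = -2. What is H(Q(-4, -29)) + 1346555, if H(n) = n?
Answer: 1346553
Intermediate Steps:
Q(y, f) = -2
H(Q(-4, -29)) + 1346555 = -2 + 1346555 = 1346553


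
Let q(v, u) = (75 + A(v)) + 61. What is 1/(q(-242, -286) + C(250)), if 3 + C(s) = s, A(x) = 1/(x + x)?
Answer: 484/185371 ≈ 0.0026110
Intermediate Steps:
A(x) = 1/(2*x)
q(v, u) = 136 + 1/(2*v) (q(v, u) = (75 + 1/(2*v)) + 61 = 136 + 1/(2*v))
C(s) = -3 + s
1/(q(-242, -286) + C(250)) = 1/((136 + (½)/(-242)) + (-3 + 250)) = 1/((136 + (½)*(-1/242)) + 247) = 1/((136 - 1/484) + 247) = 1/(65823/484 + 247) = 1/(185371/484) = 484/185371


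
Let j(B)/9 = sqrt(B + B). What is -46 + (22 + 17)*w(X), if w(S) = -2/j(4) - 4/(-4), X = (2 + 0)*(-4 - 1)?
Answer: -7 - 13*sqrt(2)/6 ≈ -10.064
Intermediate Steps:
j(B) = 9*sqrt(2)*sqrt(B) (j(B) = 9*sqrt(B + B) = 9*sqrt(2*B) = 9*(sqrt(2)*sqrt(B)) = 9*sqrt(2)*sqrt(B))
X = -10 (X = 2*(-5) = -10)
w(S) = 1 - sqrt(2)/18 (w(S) = -2*sqrt(2)/36 - 4/(-4) = -2*sqrt(2)/36 - 4*(-1/4) = -2*sqrt(2)/36 + 1 = -sqrt(2)/18 + 1 = 1 - sqrt(2)/18)
-46 + (22 + 17)*w(X) = -46 + (22 + 17)*(1 - sqrt(2)/18) = -46 + 39*(1 - sqrt(2)/18) = -46 + (39 - 13*sqrt(2)/6) = -7 - 13*sqrt(2)/6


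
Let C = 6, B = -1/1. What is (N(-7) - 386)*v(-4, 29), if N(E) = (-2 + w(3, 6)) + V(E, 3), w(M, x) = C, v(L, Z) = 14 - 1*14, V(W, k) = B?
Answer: 0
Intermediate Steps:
B = -1 (B = -1*1 = -1)
V(W, k) = -1
v(L, Z) = 0 (v(L, Z) = 14 - 14 = 0)
w(M, x) = 6
N(E) = 3 (N(E) = (-2 + 6) - 1 = 4 - 1 = 3)
(N(-7) - 386)*v(-4, 29) = (3 - 386)*0 = -383*0 = 0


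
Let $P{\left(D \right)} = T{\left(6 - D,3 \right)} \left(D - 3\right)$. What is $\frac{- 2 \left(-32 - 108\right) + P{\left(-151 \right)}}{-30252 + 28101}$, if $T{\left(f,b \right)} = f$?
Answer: $\frac{7966}{717} \approx 11.11$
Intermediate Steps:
$P{\left(D \right)} = \left(-3 + D\right) \left(6 - D\right)$ ($P{\left(D \right)} = \left(6 - D\right) \left(D - 3\right) = \left(6 - D\right) \left(-3 + D\right) = \left(-3 + D\right) \left(6 - D\right)$)
$\frac{- 2 \left(-32 - 108\right) + P{\left(-151 \right)}}{-30252 + 28101} = \frac{- 2 \left(-32 - 108\right) - \left(-6 - 151\right) \left(-3 - 151\right)}{-30252 + 28101} = \frac{\left(-2\right) \left(-140\right) - \left(-157\right) \left(-154\right)}{-2151} = \left(280 - 24178\right) \left(- \frac{1}{2151}\right) = \left(-23898\right) \left(- \frac{1}{2151}\right) = \frac{7966}{717}$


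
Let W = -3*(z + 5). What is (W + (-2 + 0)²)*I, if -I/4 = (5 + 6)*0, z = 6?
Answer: 0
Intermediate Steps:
I = 0 (I = -4*(5 + 6)*0 = -44*0 = -4*0 = 0)
W = -33 (W = -3*(6 + 5) = -3*11 = -33)
(W + (-2 + 0)²)*I = (-33 + (-2 + 0)²)*0 = (-33 + (-2)²)*0 = (-33 + 4)*0 = -29*0 = 0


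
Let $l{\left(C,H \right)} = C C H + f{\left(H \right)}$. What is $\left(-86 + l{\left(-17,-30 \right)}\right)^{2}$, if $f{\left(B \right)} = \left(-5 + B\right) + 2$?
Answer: $77246521$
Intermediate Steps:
$f{\left(B \right)} = -3 + B$
$l{\left(C,H \right)} = -3 + H + H C^{2}$ ($l{\left(C,H \right)} = C C H + \left(-3 + H\right) = C^{2} H + \left(-3 + H\right) = H C^{2} + \left(-3 + H\right) = -3 + H + H C^{2}$)
$\left(-86 + l{\left(-17,-30 \right)}\right)^{2} = \left(-86 - \left(33 + 8670\right)\right)^{2} = \left(-86 - 8703\right)^{2} = \left(-8789\right)^{2} = 77246521$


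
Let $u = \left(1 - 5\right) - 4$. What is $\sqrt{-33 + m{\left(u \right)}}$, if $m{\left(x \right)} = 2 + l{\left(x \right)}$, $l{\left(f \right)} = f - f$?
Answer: $i \sqrt{31} \approx 5.5678 i$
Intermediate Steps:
$l{\left(f \right)} = 0$
$u = -8$ ($u = -4 - 4 = -8$)
$m{\left(x \right)} = 2$ ($m{\left(x \right)} = 2 + 0 = 2$)
$\sqrt{-33 + m{\left(u \right)}} = \sqrt{-33 + 2} = \sqrt{-31} = i \sqrt{31}$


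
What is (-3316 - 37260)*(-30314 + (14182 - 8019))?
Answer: 979950976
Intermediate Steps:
(-3316 - 37260)*(-30314 + (14182 - 8019)) = -40576*(-30314 + 6163) = -40576*(-24151) = 979950976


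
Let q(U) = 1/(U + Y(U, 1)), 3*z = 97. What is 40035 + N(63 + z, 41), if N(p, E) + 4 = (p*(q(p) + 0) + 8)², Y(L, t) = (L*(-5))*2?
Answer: 3247552/81 ≈ 40093.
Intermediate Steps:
Y(L, t) = -10*L (Y(L, t) = -5*L*2 = -10*L)
z = 97/3 (z = (⅓)*97 = 97/3 ≈ 32.333)
q(U) = -1/(9*U) (q(U) = 1/(U - 10*U) = 1/(-9*U) = -1/(9*U))
N(p, E) = 4717/81 (N(p, E) = -4 + (p*(-1/(9*p) + 0) + 8)² = -4 + (p*(-1/(9*p)) + 8)² = -4 + (-⅑ + 8)² = -4 + (71/9)² = -4 + 5041/81 = 4717/81)
40035 + N(63 + z, 41) = 40035 + 4717/81 = 3247552/81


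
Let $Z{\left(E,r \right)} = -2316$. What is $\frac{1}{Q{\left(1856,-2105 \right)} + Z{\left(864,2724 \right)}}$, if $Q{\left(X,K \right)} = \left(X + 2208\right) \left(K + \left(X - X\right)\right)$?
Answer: $- \frac{1}{8557036} \approx -1.1686 \cdot 10^{-7}$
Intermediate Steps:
$Q{\left(X,K \right)} = K \left(2208 + X\right)$ ($Q{\left(X,K \right)} = \left(2208 + X\right) \left(K + 0\right) = \left(2208 + X\right) K = K \left(2208 + X\right)$)
$\frac{1}{Q{\left(1856,-2105 \right)} + Z{\left(864,2724 \right)}} = \frac{1}{- 2105 \left(2208 + 1856\right) - 2316} = \frac{1}{\left(-2105\right) 4064 - 2316} = \frac{1}{-8554720 - 2316} = \frac{1}{-8557036} = - \frac{1}{8557036}$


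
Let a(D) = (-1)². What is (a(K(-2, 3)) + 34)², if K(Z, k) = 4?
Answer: 1225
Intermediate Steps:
a(D) = 1
(a(K(-2, 3)) + 34)² = (1 + 34)² = 35² = 1225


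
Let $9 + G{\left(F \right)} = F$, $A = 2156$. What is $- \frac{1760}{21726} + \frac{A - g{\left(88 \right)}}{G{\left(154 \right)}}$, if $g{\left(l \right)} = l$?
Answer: $\frac{22337084}{1575135} \approx 14.181$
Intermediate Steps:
$G{\left(F \right)} = -9 + F$
$- \frac{1760}{21726} + \frac{A - g{\left(88 \right)}}{G{\left(154 \right)}} = - \frac{1760}{21726} + \frac{2156 - 88}{-9 + 154} = \left(-1760\right) \frac{1}{21726} + \frac{2156 - 88}{145} = - \frac{880}{10863} + 2068 \cdot \frac{1}{145} = - \frac{880}{10863} + \frac{2068}{145} = \frac{22337084}{1575135}$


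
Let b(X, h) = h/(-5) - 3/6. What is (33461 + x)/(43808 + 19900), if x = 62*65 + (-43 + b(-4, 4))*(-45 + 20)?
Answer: 77197/127416 ≈ 0.60587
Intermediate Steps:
b(X, h) = -½ - h/5 (b(X, h) = h*(-⅕) - 3*⅙ = -h/5 - ½ = -½ - h/5)
x = 10275/2 (x = 62*65 + (-43 + (-½ - ⅕*4))*(-45 + 20) = 4030 + (-43 + (-½ - ⅘))*(-25) = 4030 + (-43 - 13/10)*(-25) = 4030 - 443/10*(-25) = 4030 + 2215/2 = 10275/2 ≈ 5137.5)
(33461 + x)/(43808 + 19900) = (33461 + 10275/2)/(43808 + 19900) = (77197/2)/63708 = (77197/2)*(1/63708) = 77197/127416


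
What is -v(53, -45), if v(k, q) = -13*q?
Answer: -585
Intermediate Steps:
-v(53, -45) = -(-13)*(-45) = -1*585 = -585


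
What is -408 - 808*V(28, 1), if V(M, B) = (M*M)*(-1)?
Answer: 633064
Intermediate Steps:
V(M, B) = -M² (V(M, B) = M²*(-1) = -M²)
-408 - 808*V(28, 1) = -408 - (-808)*28² = -408 - (-808)*784 = -408 - 808*(-784) = -408 + 633472 = 633064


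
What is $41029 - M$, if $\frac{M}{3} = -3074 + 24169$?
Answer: $-22256$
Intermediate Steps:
$M = 63285$ ($M = 3 \left(-3074 + 24169\right) = 3 \cdot 21095 = 63285$)
$41029 - M = 41029 - 63285 = -22256$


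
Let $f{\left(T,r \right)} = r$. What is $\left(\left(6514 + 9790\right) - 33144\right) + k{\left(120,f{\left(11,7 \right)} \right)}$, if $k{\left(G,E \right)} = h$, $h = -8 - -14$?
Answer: $-16834$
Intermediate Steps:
$h = 6$ ($h = -8 + 14 = 6$)
$k{\left(G,E \right)} = 6$
$\left(\left(6514 + 9790\right) - 33144\right) + k{\left(120,f{\left(11,7 \right)} \right)} = \left(\left(6514 + 9790\right) - 33144\right) + 6 = \left(16304 - 33144\right) + 6 = -16840 + 6 = -16834$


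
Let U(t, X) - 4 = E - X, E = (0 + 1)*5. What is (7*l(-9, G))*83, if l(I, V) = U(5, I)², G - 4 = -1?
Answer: 188244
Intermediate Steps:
G = 3 (G = 4 - 1 = 3)
E = 5 (E = 1*5 = 5)
U(t, X) = 9 - X (U(t, X) = 4 + (5 - X) = 9 - X)
l(I, V) = (9 - I)²
(7*l(-9, G))*83 = (7*(9 - 1*(-9))²)*83 = (7*(9 + 9)²)*83 = (7*18²)*83 = (7*324)*83 = 2268*83 = 188244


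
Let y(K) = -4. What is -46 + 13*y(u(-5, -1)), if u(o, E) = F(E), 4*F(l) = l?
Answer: -98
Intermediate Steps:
F(l) = l/4
u(o, E) = E/4
-46 + 13*y(u(-5, -1)) = -46 + 13*(-4) = -46 - 52 = -98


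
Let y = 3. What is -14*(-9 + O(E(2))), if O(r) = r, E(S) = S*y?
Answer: 42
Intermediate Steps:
E(S) = 3*S (E(S) = S*3 = 3*S)
-14*(-9 + O(E(2))) = -14*(-9 + 3*2) = -14*(-9 + 6) = -14*(-3) = 42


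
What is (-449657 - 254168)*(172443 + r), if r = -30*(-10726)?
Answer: -347846502975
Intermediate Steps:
r = 321780
(-449657 - 254168)*(172443 + r) = (-449657 - 254168)*(172443 + 321780) = -703825*494223 = -347846502975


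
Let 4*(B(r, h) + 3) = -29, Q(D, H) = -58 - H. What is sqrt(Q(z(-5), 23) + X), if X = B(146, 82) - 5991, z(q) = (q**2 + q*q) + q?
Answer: I*sqrt(24329)/2 ≈ 77.989*I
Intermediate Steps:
z(q) = q + 2*q**2 (z(q) = (q**2 + q**2) + q = 2*q**2 + q = q + 2*q**2)
B(r, h) = -41/4 (B(r, h) = -3 + (1/4)*(-29) = -3 - 29/4 = -41/4)
X = -24005/4 (X = -41/4 - 5991 = -24005/4 ≈ -6001.3)
sqrt(Q(z(-5), 23) + X) = sqrt((-58 - 1*23) - 24005/4) = sqrt((-58 - 23) - 24005/4) = sqrt(-81 - 24005/4) = sqrt(-24329/4) = I*sqrt(24329)/2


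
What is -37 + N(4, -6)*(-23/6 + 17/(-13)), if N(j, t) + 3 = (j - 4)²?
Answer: -561/26 ≈ -21.577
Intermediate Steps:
N(j, t) = -3 + (-4 + j)² (N(j, t) = -3 + (j - 4)² = -3 + (-4 + j)²)
-37 + N(4, -6)*(-23/6 + 17/(-13)) = -37 + (-3 + (-4 + 4)²)*(-23/6 + 17/(-13)) = -37 + (-3 + 0²)*(-23*⅙ + 17*(-1/13)) = -37 + (-3 + 0)*(-23/6 - 17/13) = -37 - 3*(-401/78) = -37 + 401/26 = -561/26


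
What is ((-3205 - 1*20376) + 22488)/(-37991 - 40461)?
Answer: 1093/78452 ≈ 0.013932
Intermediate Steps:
((-3205 - 1*20376) + 22488)/(-37991 - 40461) = ((-3205 - 20376) + 22488)/(-78452) = (-23581 + 22488)*(-1/78452) = -1093*(-1/78452) = 1093/78452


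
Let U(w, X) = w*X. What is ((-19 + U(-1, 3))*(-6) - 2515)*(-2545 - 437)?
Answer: 7106106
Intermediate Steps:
U(w, X) = X*w
((-19 + U(-1, 3))*(-6) - 2515)*(-2545 - 437) = ((-19 + 3*(-1))*(-6) - 2515)*(-2545 - 437) = ((-19 - 3)*(-6) - 2515)*(-2982) = (-22*(-6) - 2515)*(-2982) = (132 - 2515)*(-2982) = -2383*(-2982) = 7106106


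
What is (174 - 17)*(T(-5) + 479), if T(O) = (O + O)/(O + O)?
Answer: 75360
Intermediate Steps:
T(O) = 1 (T(O) = (2*O)/((2*O)) = (2*O)*(1/(2*O)) = 1)
(174 - 17)*(T(-5) + 479) = (174 - 17)*(1 + 479) = 157*480 = 75360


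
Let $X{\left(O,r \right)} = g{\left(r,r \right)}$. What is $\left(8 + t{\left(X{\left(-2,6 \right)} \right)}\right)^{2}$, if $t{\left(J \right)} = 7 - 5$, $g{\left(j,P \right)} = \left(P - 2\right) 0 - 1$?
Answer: $100$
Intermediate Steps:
$g{\left(j,P \right)} = -1$ ($g{\left(j,P \right)} = \left(-2 + P\right) 0 - 1 = 0 - 1 = -1$)
$X{\left(O,r \right)} = -1$
$t{\left(J \right)} = 2$ ($t{\left(J \right)} = 7 - 5 = 2$)
$\left(8 + t{\left(X{\left(-2,6 \right)} \right)}\right)^{2} = \left(8 + 2\right)^{2} = 10^{2} = 100$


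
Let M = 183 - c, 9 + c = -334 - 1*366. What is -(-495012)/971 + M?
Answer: 1361144/971 ≈ 1401.8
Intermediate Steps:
c = -709 (c = -9 + (-334 - 1*366) = -9 + (-334 - 366) = -9 - 700 = -709)
M = 892 (M = 183 - 1*(-709) = 183 + 709 = 892)
-(-495012)/971 + M = -(-495012)/971 + 892 = -498*(-994/971) + 892 = 495012/971 + 892 = 1361144/971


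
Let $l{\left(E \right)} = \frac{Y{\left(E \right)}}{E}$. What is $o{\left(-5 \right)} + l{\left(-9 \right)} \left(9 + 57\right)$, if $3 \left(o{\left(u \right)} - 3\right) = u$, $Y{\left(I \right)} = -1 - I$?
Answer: $- \frac{172}{3} \approx -57.333$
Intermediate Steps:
$o{\left(u \right)} = 3 + \frac{u}{3}$
$l{\left(E \right)} = \frac{-1 - E}{E}$
$o{\left(-5 \right)} + l{\left(-9 \right)} \left(9 + 57\right) = \left(3 + \frac{1}{3} \left(-5\right)\right) + \frac{-1 - -9}{-9} \left(9 + 57\right) = \left(3 - \frac{5}{3}\right) + - \frac{-1 + 9}{9} \cdot 66 = \frac{4}{3} + \left(- \frac{1}{9}\right) 8 \cdot 66 = \frac{4}{3} - \frac{176}{3} = - \frac{172}{3}$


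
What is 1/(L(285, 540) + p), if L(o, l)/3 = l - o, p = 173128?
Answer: 1/173893 ≈ 5.7507e-6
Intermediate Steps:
L(o, l) = -3*o + 3*l (L(o, l) = 3*(l - o) = -3*o + 3*l)
1/(L(285, 540) + p) = 1/((-3*285 + 3*540) + 173128) = 1/((-855 + 1620) + 173128) = 1/(765 + 173128) = 1/173893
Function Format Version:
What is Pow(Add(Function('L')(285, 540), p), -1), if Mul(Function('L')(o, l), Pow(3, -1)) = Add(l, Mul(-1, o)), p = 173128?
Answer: Rational(1, 173893) ≈ 5.7507e-6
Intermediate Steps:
Function('L')(o, l) = Add(Mul(-3, o), Mul(3, l)) (Function('L')(o, l) = Mul(3, Add(l, Mul(-1, o))) = Add(Mul(-3, o), Mul(3, l)))
Pow(Add(Function('L')(285, 540), p), -1) = Pow(Add(Add(Mul(-3, 285), Mul(3, 540)), 173128), -1) = Pow(Add(Add(-855, 1620), 173128), -1) = Pow(Add(765, 173128), -1) = Pow(173893, -1) = Rational(1, 173893)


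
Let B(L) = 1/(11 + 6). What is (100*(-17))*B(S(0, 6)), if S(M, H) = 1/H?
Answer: -100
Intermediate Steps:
B(L) = 1/17
(100*(-17))*B(S(0, 6)) = (100*(-17))*(1/17) = -1700*1/17 = -100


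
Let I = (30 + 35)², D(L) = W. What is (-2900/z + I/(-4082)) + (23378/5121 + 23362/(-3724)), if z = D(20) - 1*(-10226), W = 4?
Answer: -772564963250/255245731587 ≈ -3.0267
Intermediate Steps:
D(L) = 4
I = 4225 (I = 65² = 4225)
z = 10230 (z = 4 - 1*(-10226) = 4 + 10226 = 10230)
(-2900/z + I/(-4082)) + (23378/5121 + 23362/(-3724)) = (-2900/10230 + 4225/(-4082)) + (23378/5121 + 23362/(-3724)) = (-2900*1/10230 + 4225*(-1/4082)) + (23378*(1/5121) + 23362*(-1/3724)) = (-290/1023 - 325/314) + (23378/5121 - 11681/1862) = -423535/321222 - 16288565/9535302 = -772564963250/255245731587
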